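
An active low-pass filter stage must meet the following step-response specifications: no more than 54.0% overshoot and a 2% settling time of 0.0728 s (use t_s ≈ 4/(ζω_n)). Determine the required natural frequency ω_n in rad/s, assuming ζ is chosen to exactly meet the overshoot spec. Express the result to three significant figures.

ω_n ≈ 285 rad/s

From %OS = 100·exp(−πζ/√(1−ζ²)), invert to get ζ = −ln(OS)/√(π² + ln²(OS)) with OS = 0.540.
−ln 0.540 = 0.6162, so ζ = 0.6162/√(π² + 0.3797) = 0.192.
From t_s ≈ 4/(ζω_n): ω_n = 4/(ζ·t_s) = 4/(0.192·0.0728) = 285 rad/s.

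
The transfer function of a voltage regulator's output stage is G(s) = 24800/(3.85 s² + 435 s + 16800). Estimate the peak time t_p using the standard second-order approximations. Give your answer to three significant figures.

Dividing through by 3.85: denominator becomes s² + 113.0 s + 4364.
So ω_n = √4364 = 66.1 rad/s and ζ = 113.0/(2·66.1) = 0.855.
ω_d = 66.1·√(1 − 0.855²) = 34.2 rad/s. t_p = π/ω_d = 0.0918 s.

t_p ≈ 0.0918 s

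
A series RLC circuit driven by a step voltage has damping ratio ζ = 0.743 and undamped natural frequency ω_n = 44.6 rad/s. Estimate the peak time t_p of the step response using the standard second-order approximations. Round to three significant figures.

t_p ≈ 0.105 s

The damped frequency is ω_d = ω_n√(1−ζ²) = 44.6·√(1−0.552) = 29.9 rad/s.
Peak time t_p = π/ω_d = π/29.9 = 0.105 s.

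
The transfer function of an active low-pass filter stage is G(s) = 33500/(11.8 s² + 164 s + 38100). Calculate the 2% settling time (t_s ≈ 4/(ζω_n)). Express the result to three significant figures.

t_s ≈ 0.576 s

Dividing through by 11.8: denominator becomes s² + 13.90 s + 3229.
So ω_n = √3229 = 56.8 rad/s and ζ = 13.90/(2·56.8) = 0.122.
t_s ≈ 4/(ζω_n) = 0.576 s.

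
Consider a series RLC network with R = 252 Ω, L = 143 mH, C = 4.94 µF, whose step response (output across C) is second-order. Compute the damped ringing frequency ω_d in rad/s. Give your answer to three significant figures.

For a series RLC circuit (capacitor voltage as output), ω_n = 1/√(LC) = 1/√(143 mH · 4.94 µF) = 1190 rad/s.
ζ = (R/2)·√(C/L) = (252/2)·√(4.94 µF/143 mH) = 0.741.
ω_d = 1190·√(1 − 0.741²) = 800 rad/s.

ω_d ≈ 800 rad/s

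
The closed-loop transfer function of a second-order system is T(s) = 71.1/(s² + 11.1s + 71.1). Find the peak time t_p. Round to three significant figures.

ω_n = √71.1 = 8.43 rad/s; ζ = 11.1/(2·8.43) = 0.658.
ω_d = 8.43·√(1 − 0.658²) = 6.35 rad/s. Then t_p = π/ω_d = 0.495 s.

t_p ≈ 0.495 s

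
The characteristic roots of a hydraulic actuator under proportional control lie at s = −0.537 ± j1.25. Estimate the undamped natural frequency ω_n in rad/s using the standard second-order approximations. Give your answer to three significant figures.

ω_n ≈ 1.36 rad/s

The poles are at −σ ± jω_d with σ = 0.537 and ω_d = 1.25, so ω_n = √(σ²+ω_d²) = 1.36 rad/s and ζ = σ/ω_n = 0.395.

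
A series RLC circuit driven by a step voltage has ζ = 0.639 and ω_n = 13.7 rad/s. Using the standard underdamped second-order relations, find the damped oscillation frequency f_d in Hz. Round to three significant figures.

f_d ≈ 1.68 Hz

ω_d = ω_n√(1−ζ²) = 13.7·√0.592 = 10.5 rad/s.
f_d = ω_d/(2π) = 1.68 Hz.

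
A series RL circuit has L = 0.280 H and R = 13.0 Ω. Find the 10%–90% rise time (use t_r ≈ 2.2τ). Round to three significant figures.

t_r ≈ 0.0474 s

τ = L/R = 0.280/13.0 = 0.0215 s.
t_r ≈ 2.2τ = 0.0474 s.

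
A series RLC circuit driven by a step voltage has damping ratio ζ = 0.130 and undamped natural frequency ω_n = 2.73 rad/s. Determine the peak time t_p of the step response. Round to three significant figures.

t_p ≈ 1.16 s

The damped frequency is ω_d = ω_n√(1−ζ²) = 2.73·√(1−0.0169) = 2.71 rad/s.
Peak time t_p = π/ω_d = π/2.71 = 1.16 s.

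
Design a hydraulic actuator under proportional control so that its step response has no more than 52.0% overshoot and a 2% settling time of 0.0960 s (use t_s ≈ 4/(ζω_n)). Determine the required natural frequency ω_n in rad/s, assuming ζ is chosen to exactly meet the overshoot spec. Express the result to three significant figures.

ω_n ≈ 204 rad/s

From %OS = 100·exp(−πζ/√(1−ζ²)), invert to get ζ = −ln(OS)/√(π² + ln²(OS)) with OS = 0.520.
−ln 0.520 = 0.6539, so ζ = 0.6539/√(π² + 0.4276) = 0.204.
Then ω_n = 4/(ζ t_s) = 4/(0.204 × 0.0960) = 204 rad/s.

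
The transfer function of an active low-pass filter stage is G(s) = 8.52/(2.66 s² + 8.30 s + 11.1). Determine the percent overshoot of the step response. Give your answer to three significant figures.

%OS ≈ 2.43%

Dividing through by 2.66: denominator becomes s² + 3.120 s + 4.173.
So ω_n = √4.173 = 2.04 rad/s and ζ = 3.120/(2·2.04) = 0.764.
%OS = 100·exp(−πζ/√(1−ζ²)) = 2.43%.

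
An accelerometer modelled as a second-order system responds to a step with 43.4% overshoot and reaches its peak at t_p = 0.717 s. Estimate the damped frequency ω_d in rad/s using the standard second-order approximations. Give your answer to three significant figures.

t_p = π/ω_d, so ω_d = π/0.717 = 4.38 rad/s.

ω_d ≈ 4.38 rad/s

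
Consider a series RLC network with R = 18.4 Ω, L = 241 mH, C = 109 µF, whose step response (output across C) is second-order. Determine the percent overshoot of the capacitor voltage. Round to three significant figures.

%OS ≈ 53.4%

For a series RLC circuit (capacitor voltage as output), ω_n = 1/√(LC) = 1/√(241 mH · 109 µF) = 195 rad/s.
ζ = (R/2)·√(C/L) = (18.4/2)·√(109 µF/241 mH) = 0.196.
%OS = 100·exp(−πζ/√(1−ζ²)) = 53.4%.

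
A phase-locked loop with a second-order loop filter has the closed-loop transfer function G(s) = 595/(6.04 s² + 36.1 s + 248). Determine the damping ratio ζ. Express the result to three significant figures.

ζ ≈ 0.466

Dividing through by 6.04: denominator becomes s² + 5.977 s + 41.06.
So ω_n = √41.06 = 6.41 rad/s and ζ = 5.977/(2·6.41) = 0.466.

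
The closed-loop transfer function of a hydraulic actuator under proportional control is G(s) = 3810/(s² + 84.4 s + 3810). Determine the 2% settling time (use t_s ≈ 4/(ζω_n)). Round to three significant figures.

t_s ≈ 0.0948 s

Comparing the denominator to s² + 2ζω_n s + ω_n²: ω_n = √3810 = 61.7 rad/s, and 2ζω_n = 84.4 so ζ = 84.4/(2·61.7) = 0.684.
t_s ≈ 4/(ζω_n) = 4/(0.684·61.7) = 0.0948 s.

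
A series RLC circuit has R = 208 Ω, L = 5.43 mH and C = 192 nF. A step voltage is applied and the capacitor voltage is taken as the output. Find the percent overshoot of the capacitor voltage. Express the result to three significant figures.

For a series RLC circuit (capacitor voltage as output), ω_n = 1/√(LC) = 1/√(5.43 mH · 192 nF) = 31000 rad/s.
ζ = (R/2)·√(C/L) = (208/2)·√(192 nF/5.43 mH) = 0.618.
%OS = 100·exp(−πζ/√(1−ζ²)) = 8.44%.

%OS ≈ 8.44%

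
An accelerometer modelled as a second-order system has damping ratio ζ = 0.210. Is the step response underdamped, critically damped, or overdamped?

underdamped

Since ζ = 0.210 < 1, the system is underdamped.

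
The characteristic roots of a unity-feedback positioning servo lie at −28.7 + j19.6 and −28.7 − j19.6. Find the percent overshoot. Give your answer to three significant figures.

%OS ≈ 1.00%

With σ = 28.7, ω_d = 19.6: ω_n = √(σ²+ω_d²) = 34.8 rad/s, ζ = σ/ω_n = 0.826.
%OS = 100 e^{−πζ/√(1−ζ²)} with ζ = 0.826 gives 1.00%.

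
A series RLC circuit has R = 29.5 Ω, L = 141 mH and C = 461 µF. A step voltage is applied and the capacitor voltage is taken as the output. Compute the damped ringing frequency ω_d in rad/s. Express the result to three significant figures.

For a series RLC circuit (capacitor voltage as output), ω_n = 1/√(LC) = 1/√(141 mH · 461 µF) = 124 rad/s.
ζ = (R/2)·√(C/L) = (29.5/2)·√(461 µF/141 mH) = 0.843.
ω_d = ω_n√(1−ζ²) = 66.6 rad/s.

ω_d ≈ 66.6 rad/s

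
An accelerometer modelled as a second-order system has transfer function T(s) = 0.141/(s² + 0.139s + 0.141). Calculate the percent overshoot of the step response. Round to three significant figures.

Comparing the denominator to s² + 2ζω_n s + ω_n²: ω_n = √0.141 = 0.375 rad/s, and 2ζω_n = 0.139 so ζ = 0.139/(2·0.375) = 0.185.
Overshoot: exp(−π·0.185/√(1−0.185²)) = 0.553, i.e. 55.3%.

%OS ≈ 55.3%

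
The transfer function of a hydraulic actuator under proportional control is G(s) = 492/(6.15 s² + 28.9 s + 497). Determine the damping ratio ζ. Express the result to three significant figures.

Dividing through by 6.15: denominator becomes s² + 4.699 s + 80.81.
So ω_n = √80.81 = 8.99 rad/s and ζ = 4.699/(2·8.99) = 0.261.

ζ ≈ 0.261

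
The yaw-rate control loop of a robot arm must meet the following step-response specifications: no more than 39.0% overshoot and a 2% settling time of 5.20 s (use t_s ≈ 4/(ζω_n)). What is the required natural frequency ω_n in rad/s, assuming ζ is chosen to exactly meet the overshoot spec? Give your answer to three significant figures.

ζ = −ln(OS)/√(π² + (ln OS)²). With OS = 0.390, ln OS = −0.9416 and ζ = 0.9416/3.280 = 0.287.
Then ω_n = 4/(ζ t_s) = 4/(0.287 × 5.20) = 2.68 rad/s.

ω_n ≈ 2.68 rad/s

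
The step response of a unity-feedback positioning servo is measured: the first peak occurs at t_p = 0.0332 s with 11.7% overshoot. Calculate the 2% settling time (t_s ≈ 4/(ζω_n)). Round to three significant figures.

ζ from %OS: ζ = |ln 0.117|/√(π²+ln²0.117) = 0.564.
t_p = π/ω_d ⇒ ω_d = 94.6 rad/s; then ω_n = ω_d/√(1−ζ²) = 115 rad/s.
t_s ≈ 4/(ζω_n) = 4/(0.564·115) = 0.0619 s.

t_s ≈ 0.0619 s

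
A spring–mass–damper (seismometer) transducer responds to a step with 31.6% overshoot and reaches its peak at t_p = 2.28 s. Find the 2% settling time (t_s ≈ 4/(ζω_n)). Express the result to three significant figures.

From the overshoot, ζ = −ln(OS)/√(π²+ln²(OS)) = 0.344.
From t_p = π/ω_d, ω_d = π/2.28 = 1.38 rad/s, so ω_n = ω_d/√(1−ζ²) = 1.47 rad/s.
t_s ≈ 4/(ζω_n) = 4/(0.344·1.47) = 7.92 s.

t_s ≈ 7.92 s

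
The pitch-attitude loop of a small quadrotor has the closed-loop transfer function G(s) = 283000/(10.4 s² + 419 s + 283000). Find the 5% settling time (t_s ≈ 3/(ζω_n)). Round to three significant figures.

t_s ≈ 0.149 s

Dividing through by 10.4: denominator becomes s² + 40.29 s + 27210.
So ω_n = √27210 = 165 rad/s and ζ = 40.29/(2·165) = 0.122.
t_s ≈ 3/(ζω_n) = 0.149 s.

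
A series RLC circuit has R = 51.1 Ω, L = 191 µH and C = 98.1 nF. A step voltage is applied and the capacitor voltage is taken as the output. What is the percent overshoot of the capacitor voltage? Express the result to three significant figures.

For a series RLC circuit (capacitor voltage as output), ω_n = 1/√(LC) = 1/√(191 µH · 98.1 nF) = 231000 rad/s.
ζ = (R/2)·√(C/L) = (51.1/2)·√(98.1 nF/191 µH) = 0.579.
Overshoot: exp(−π·0.579/√(1−0.579²)) = 0.107, i.e. 10.7%.

%OS ≈ 10.7%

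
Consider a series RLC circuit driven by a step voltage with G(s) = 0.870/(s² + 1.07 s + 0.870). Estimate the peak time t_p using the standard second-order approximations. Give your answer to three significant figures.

ω_n = √0.870 = 0.933 rad/s; ζ = 1.07/(2·0.933) = 0.574.
ω_d = ω_n√(1−ζ²) = 0.764 rad/s. Then t_p = π/ω_d = 4.11 s.

t_p ≈ 4.11 s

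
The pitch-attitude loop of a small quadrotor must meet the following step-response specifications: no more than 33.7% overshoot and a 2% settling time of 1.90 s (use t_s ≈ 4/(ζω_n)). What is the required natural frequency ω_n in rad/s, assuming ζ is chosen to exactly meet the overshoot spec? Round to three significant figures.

ω_n ≈ 6.43 rad/s

Inverting the overshoot relation: ζ = |ln 0.337|/√(π² + ln²0.337) = 0.327.
From t_s ≈ 4/(ζω_n): ω_n = 4/(ζ·t_s) = 4/(0.327·1.90) = 6.43 rad/s.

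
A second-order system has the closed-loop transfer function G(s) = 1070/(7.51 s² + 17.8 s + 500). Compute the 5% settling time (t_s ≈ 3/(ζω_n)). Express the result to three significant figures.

Dividing through by 7.51: denominator becomes s² + 2.370 s + 66.58.
So ω_n = √66.58 = 8.16 rad/s and ζ = 2.370/(2·8.16) = 0.145.
t_s ≈ 3/(ζω_n) = 2.53 s.

t_s ≈ 2.53 s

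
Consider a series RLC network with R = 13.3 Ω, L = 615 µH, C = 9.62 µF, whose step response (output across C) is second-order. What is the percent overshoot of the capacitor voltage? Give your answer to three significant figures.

For a series RLC circuit (capacitor voltage as output), ω_n = 1/√(LC) = 1/√(615 µH · 9.62 µF) = 13000 rad/s.
ζ = (R/2)·√(C/L) = (13.3/2)·√(9.62 µF/615 µH) = 0.832.
%OS = 100 e^{−πζ/√(1−ζ²)} with ζ = 0.832 gives 0.904%.

%OS ≈ 0.904%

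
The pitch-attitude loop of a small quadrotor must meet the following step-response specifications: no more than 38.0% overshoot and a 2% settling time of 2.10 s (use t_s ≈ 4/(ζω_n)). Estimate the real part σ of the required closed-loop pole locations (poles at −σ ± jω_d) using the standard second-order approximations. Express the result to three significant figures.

σ ≈ 1.90

The settling-time spec alone fixes σ = ζω_n = 4/t_s = 4/2.10 = 1.90.
(Overshoot then fixes ζ = 0.294 and hence ω_d = σ·√(1−ζ²)/ζ = 6.18 rad/s.)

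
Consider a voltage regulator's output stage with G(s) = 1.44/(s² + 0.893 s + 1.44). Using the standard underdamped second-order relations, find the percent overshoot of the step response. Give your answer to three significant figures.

%OS ≈ 28.4%

ω_n = √1.44 = 1.20 rad/s; ζ = 0.893/(2·1.20) = 0.372.
Overshoot: exp(−π·0.372/√(1−0.372²)) = 0.284, i.e. 28.4%.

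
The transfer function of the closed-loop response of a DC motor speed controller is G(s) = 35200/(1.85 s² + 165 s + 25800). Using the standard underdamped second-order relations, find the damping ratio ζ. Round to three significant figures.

Dividing through by 1.85: denominator becomes s² + 89.19 s + 13950.
So ω_n = √13950 = 118 rad/s and ζ = 89.19/(2·118) = 0.378.

ζ ≈ 0.378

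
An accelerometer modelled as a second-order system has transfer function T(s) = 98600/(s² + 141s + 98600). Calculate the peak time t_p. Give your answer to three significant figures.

t_p ≈ 0.0103 s

Comparing the denominator to s² + 2ζω_n s + ω_n²: ω_n = √98600 = 314 rad/s, and 2ζω_n = 141 so ζ = 141/(2·314) = 0.225.
ω_d = 314·√(1 − 0.225²) = 306 rad/s. Then t_p = π/ω_d = 0.0103 s.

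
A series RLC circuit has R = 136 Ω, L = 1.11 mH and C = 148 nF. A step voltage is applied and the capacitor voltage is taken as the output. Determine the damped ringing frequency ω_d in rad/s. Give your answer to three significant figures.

For a series RLC circuit (capacitor voltage as output), ω_n = 1/√(LC) = 1/√(1.11 mH · 148 nF) = 78000 rad/s.
ζ = (R/2)·√(C/L) = (136/2)·√(148 nF/1.11 mH) = 0.785.
ω_d = ω_n√(1−ζ²) = 48300 rad/s.

ω_d ≈ 48300 rad/s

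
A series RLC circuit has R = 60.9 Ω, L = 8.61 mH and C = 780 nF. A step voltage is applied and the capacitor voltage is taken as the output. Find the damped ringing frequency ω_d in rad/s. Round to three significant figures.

ω_d ≈ 11700 rad/s

For a series RLC circuit (capacitor voltage as output), ω_n = 1/√(LC) = 1/√(8.61 mH · 780 nF) = 12200 rad/s.
ζ = (R/2)·√(C/L) = (60.9/2)·√(780 nF/8.61 mH) = 0.290.
ω_d = ω_n√(1−ζ²) = 11700 rad/s.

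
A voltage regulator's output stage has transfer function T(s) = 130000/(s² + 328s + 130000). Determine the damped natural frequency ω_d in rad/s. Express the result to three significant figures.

ω_d ≈ 321 rad/s

Matching coefficients with s² + 2ζω_n s + ω_n² gives ω_n² = 130000 ⇒ ω_n = 361 rad/s, and ζ = 328/(2ω_n) = 0.455.
The damped frequency ω_d = ω_n√(1−ζ²) = 321 rad/s.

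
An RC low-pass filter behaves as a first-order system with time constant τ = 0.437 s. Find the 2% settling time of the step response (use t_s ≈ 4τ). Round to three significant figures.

t_s ≈ 1.75 s

t_s ≈ 4τ = 1.75 s.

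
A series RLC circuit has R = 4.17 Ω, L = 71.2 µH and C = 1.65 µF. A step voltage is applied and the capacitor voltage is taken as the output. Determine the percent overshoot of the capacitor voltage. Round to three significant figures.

%OS ≈ 34.9%

For a series RLC circuit (capacitor voltage as output), ω_n = 1/√(LC) = 1/√(71.2 µH · 1.65 µF) = 92300 rad/s.
ζ = (R/2)·√(C/L) = (4.17/2)·√(1.65 µF/71.2 µH) = 0.317.
Overshoot: exp(−π·0.317/√(1−0.317²)) = 0.349, i.e. 34.9%.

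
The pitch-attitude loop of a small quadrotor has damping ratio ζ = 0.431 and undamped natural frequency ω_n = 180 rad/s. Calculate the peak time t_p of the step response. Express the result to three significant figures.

t_p ≈ 0.0193 s

The damped frequency is ω_d = ω_n√(1−ζ²) = 180·√(1−0.186) = 162 rad/s.
Peak time t_p = π/ω_d = π/162 = 0.0193 s.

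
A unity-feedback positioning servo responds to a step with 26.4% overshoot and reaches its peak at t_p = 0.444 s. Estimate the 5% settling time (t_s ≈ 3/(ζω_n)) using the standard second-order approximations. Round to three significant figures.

ζ from %OS: ζ = |ln 0.264|/√(π²+ln²0.264) = 0.390.
From t_p = π/ω_d, ω_d = π/0.444 = 7.08 rad/s, so ω_n = ω_d/√(1−ζ²) = 7.69 rad/s.
t_s ≈ 3/(ζω_n) = 3/(0.390·7.69) = 1.00 s.

t_s ≈ 1.00 s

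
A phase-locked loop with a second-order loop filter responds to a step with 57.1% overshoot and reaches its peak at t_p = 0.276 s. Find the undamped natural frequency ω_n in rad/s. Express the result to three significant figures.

The overshoot fixes ζ = −ln(OS)/√(π²+ln²(OS)) = 0.176.
t_p = π/ω_d ⇒ ω_d = 11.4 rad/s; then ω_n = ω_d/√(1−ζ²) = 11.6 rad/s.

ω_n ≈ 11.6 rad/s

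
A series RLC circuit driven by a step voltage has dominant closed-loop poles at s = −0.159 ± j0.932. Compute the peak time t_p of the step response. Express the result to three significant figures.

t_p ≈ 3.37 s

t_p = π/ω_d with ω_d = 0.932 (the imaginary part), so t_p = 3.37 s.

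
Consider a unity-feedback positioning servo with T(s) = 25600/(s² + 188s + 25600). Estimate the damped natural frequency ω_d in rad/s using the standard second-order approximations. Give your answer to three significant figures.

Comparing the denominator to s² + 2ζω_n s + ω_n²: ω_n = √25600 = 160 rad/s, and 2ζω_n = 188 so ζ = 188/(2·160) = 0.588.
ω_d = 160·√(1 − 0.588²) = 129 rad/s.

ω_d ≈ 129 rad/s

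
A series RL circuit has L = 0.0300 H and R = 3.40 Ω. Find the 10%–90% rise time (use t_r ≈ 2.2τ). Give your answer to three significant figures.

τ = L/R = 0.0300/3.40 = 0.00882 s.
t_r ≈ 2.2τ = 0.0194 s.

t_r ≈ 0.0194 s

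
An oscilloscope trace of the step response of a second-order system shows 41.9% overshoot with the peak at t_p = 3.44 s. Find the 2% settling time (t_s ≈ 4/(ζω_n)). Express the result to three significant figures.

t_s ≈ 15.8 s

The overshoot fixes ζ = −ln(OS)/√(π²+ln²(OS)) = 0.267.
From t_p = π/ω_d, ω_d = π/3.44 = 0.913 rad/s, so ω_n = ω_d/√(1−ζ²) = 0.948 rad/s.
t_s ≈ 4/(ζω_n) = 4/(0.267·0.948) = 15.8 s.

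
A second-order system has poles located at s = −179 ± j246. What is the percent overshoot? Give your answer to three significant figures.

The poles are at −σ ± jω_d with σ = 179 and ω_d = 246, so ω_n = √(σ²+ω_d²) = 304 rad/s and ζ = σ/ω_n = 0.588.
Overshoot: exp(−π·0.588/√(1−0.588²)) = 0.102, i.e. 10.2%.

%OS ≈ 10.2%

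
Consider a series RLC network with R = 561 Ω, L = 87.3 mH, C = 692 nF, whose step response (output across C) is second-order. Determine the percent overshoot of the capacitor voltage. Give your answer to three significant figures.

For a series RLC circuit (capacitor voltage as output), ω_n = 1/√(LC) = 1/√(87.3 mH · 692 nF) = 4070 rad/s.
ζ = (R/2)·√(C/L) = (561/2)·√(692 nF/87.3 mH) = 0.790.
%OS = 100·exp(−πζ/√(1−ζ²)) = 1.75%.

%OS ≈ 1.75%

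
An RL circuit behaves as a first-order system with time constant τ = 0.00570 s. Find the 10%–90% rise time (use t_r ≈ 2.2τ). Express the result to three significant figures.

t_r ≈ 2.2τ = 0.0125 s.

t_r ≈ 0.0125 s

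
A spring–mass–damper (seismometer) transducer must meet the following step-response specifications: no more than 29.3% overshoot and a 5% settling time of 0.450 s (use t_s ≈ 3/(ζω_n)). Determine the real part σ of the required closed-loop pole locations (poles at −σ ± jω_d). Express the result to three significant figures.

The settling-time spec alone fixes σ = ζω_n = 3/t_s = 3/0.450 = 6.67.
(Overshoot then fixes ζ = 0.364 and hence ω_d = σ·√(1−ζ²)/ζ = 17.1 rad/s.)

σ ≈ 6.67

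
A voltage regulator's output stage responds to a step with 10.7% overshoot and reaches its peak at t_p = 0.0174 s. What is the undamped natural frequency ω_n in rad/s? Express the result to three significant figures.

The overshoot fixes ζ = −ln(OS)/√(π²+ln²(OS)) = 0.580.
From t_p = π/ω_d, ω_d = π/0.0174 = 181 rad/s, so ω_n = ω_d/√(1−ζ²) = 222 rad/s.

ω_n ≈ 222 rad/s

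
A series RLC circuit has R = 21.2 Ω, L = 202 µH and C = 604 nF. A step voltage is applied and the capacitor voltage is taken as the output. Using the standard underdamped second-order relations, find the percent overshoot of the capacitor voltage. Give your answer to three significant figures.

%OS ≈ 10.7%

For a series RLC circuit (capacitor voltage as output), ω_n = 1/√(LC) = 1/√(202 µH · 604 nF) = 90500 rad/s.
ζ = (R/2)·√(C/L) = (21.2/2)·√(604 nF/202 µH) = 0.580.
Overshoot: exp(−π·0.580/√(1−0.580²)) = 0.107, i.e. 10.7%.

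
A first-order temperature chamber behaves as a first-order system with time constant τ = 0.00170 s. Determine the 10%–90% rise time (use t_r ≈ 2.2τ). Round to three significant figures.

t_r ≈ 0.00374 s

t_r ≈ 2.2τ = 0.00374 s.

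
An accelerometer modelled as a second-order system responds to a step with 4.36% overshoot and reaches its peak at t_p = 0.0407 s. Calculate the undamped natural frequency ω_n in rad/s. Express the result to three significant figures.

ζ from %OS: ζ = |ln 0.0436|/√(π²+ln²0.0436) = 0.706.
From t_p = π/ω_d, ω_d = π/0.0407 = 77.2 rad/s, so ω_n = ω_d/√(1−ζ²) = 109 rad/s.

ω_n ≈ 109 rad/s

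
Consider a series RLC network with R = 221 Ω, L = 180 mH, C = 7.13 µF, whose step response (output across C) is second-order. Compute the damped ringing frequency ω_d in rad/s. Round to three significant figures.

For a series RLC circuit (capacitor voltage as output), ω_n = 1/√(LC) = 1/√(180 mH · 7.13 µF) = 883 rad/s.
ζ = (R/2)·√(C/L) = (221/2)·√(7.13 µF/180 mH) = 0.695.
ω_d = ω_n√(1−ζ²) = 634 rad/s.

ω_d ≈ 634 rad/s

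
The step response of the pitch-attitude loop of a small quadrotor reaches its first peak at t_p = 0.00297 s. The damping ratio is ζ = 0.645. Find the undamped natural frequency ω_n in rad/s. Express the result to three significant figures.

Peak time t_p = π/ω_d, so ω_d = π/t_p = π/0.00297 = 1060 rad/s.
ω_n = ω_d/√(1−ζ²) = 1060/√0.584 = 1380 rad/s.

ω_n ≈ 1380 rad/s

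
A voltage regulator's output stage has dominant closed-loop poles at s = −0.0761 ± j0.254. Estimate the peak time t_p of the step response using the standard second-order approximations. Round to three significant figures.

t_p = π/ω_d with ω_d = 0.254 (the imaginary part), so t_p = 12.4 s.

t_p ≈ 12.4 s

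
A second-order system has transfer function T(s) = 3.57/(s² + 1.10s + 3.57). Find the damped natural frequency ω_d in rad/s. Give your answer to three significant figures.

ω_n = √3.57 = 1.89 rad/s; ζ = 1.10/(2·1.89) = 0.291.
ω_d = 1.89·√(1 − 0.291²) = 1.81 rad/s.

ω_d ≈ 1.81 rad/s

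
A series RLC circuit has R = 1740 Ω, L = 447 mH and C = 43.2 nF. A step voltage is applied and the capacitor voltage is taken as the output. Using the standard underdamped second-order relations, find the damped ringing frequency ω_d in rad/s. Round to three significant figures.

For a series RLC circuit (capacitor voltage as output), ω_n = 1/√(LC) = 1/√(447 mH · 43.2 nF) = 7200 rad/s.
ζ = (R/2)·√(C/L) = (1740/2)·√(43.2 nF/447 mH) = 0.270.
The damped frequency ω_d = ω_n√(1−ζ²) = 6930 rad/s.

ω_d ≈ 6930 rad/s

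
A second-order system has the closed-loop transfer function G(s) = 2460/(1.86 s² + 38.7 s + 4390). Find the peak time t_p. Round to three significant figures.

t_p ≈ 0.0662 s

Dividing through by 1.86: denominator becomes s² + 20.81 s + 2360.
So ω_n = √2360 = 48.6 rad/s and ζ = 20.81/(2·48.6) = 0.214.
ω_d = 48.6·√(1 − 0.214²) = 47.5 rad/s. t_p = π/ω_d = 0.0662 s.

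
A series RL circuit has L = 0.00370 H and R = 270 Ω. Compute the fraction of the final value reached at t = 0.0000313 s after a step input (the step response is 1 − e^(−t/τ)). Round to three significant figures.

y/y_∞ ≈ 0.898

τ = L/R = 0.00370/270 = 0.0000137 s.
y(t)/y_∞ = 1 − e^(−t/τ) = 1 − e^(−0.0000313/0.0000137) = 1 − e^(−2.28) = 0.898.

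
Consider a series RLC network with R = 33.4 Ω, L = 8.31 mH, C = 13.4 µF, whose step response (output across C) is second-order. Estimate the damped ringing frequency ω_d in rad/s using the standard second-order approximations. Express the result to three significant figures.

ω_d ≈ 2220 rad/s

For a series RLC circuit (capacitor voltage as output), ω_n = 1/√(LC) = 1/√(8.31 mH · 13.4 µF) = 3000 rad/s.
ζ = (R/2)·√(C/L) = (33.4/2)·√(13.4 µF/8.31 mH) = 0.671.
ω_d = 3000·√(1 − 0.671²) = 2220 rad/s.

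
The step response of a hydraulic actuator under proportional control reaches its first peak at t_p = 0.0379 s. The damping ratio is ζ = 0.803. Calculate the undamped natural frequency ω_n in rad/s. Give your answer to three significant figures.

ω_n ≈ 139 rad/s

Peak time t_p = π/ω_d, so ω_d = π/t_p = π/0.0379 = 82.9 rad/s.
ω_n = ω_d/√(1−ζ²) = 82.9/√0.355 = 139 rad/s.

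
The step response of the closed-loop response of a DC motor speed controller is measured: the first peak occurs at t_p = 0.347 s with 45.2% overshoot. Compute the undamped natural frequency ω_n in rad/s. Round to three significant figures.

ω_n ≈ 9.34 rad/s

The overshoot fixes ζ = −ln(OS)/√(π²+ln²(OS)) = 0.245.
From t_p = π/ω_d, ω_d = π/0.347 = 9.05 rad/s, so ω_n = ω_d/√(1−ζ²) = 9.34 rad/s.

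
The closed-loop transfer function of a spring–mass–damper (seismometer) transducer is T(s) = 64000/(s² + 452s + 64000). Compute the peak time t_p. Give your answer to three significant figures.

t_p ≈ 0.0276 s

Matching coefficients with s² + 2ζω_n s + ω_n² gives ω_n² = 64000 ⇒ ω_n = 253 rad/s, and ζ = 452/(2ω_n) = 0.893.
ω_d = 253·√(1 − 0.893²) = 114 rad/s. Then t_p = π/ω_d = 0.0276 s.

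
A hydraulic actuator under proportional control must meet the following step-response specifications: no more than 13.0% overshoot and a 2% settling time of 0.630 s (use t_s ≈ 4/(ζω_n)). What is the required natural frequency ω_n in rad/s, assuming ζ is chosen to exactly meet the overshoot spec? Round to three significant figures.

ω_n ≈ 11.7 rad/s

From %OS = 100·exp(−πζ/√(1−ζ²)), invert to get ζ = −ln(OS)/√(π² + ln²(OS)) with OS = 0.130.
−ln 0.130 = 2.040, so ζ = 2.040/√(π² + 4.163) = 0.545.
From t_s ≈ 4/(ζω_n): ω_n = 4/(ζ·t_s) = 4/(0.545·0.630) = 11.7 rad/s.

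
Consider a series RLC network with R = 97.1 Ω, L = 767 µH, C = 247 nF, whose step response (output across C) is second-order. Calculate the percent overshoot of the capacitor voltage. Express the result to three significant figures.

For a series RLC circuit (capacitor voltage as output), ω_n = 1/√(LC) = 1/√(767 µH · 247 nF) = 72700 rad/s.
ζ = (R/2)·√(C/L) = (97.1/2)·√(247 nF/767 µH) = 0.871.
Overshoot: exp(−π·0.871/√(1−0.871²)) = 0.00379, i.e. 0.379%.

%OS ≈ 0.379%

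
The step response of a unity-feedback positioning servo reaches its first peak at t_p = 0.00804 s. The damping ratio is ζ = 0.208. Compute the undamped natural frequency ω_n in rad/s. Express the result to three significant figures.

Peak time t_p = π/ω_d, so ω_d = π/t_p = π/0.00804 = 391 rad/s.
ω_n = ω_d/√(1−ζ²) = 391/√0.957 = 399 rad/s.

ω_n ≈ 399 rad/s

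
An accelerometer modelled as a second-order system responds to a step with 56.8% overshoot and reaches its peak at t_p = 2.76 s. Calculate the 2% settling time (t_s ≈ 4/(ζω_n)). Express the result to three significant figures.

t_s ≈ 19.5 s

From the overshoot, ζ = −ln(OS)/√(π²+ln²(OS)) = 0.177.
t_p = π/ω_d ⇒ ω_d = 1.14 rad/s; then ω_n = ω_d/√(1−ζ²) = 1.16 rad/s.
t_s ≈ 4/(ζω_n) = 4/(0.177·1.16) = 19.5 s.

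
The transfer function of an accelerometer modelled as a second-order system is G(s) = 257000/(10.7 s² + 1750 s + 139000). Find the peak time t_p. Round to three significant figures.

Dividing through by 10.7: denominator becomes s² + 163.6 s + 12990.
So ω_n = √12990 = 114 rad/s and ζ = 163.6/(2·114) = 0.717.
ω_d = ω_n√(1−ζ²) = 79.4 rad/s. t_p = π/ω_d = 0.0396 s.

t_p ≈ 0.0396 s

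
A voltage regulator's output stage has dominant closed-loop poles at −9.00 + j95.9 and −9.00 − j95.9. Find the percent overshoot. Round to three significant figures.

%OS ≈ 74.5%

The poles are at −σ ± jω_d with σ = 9.00 and ω_d = 95.9, so ω_n = √(σ²+ω_d²) = 96.3 rad/s and ζ = σ/ω_n = 0.0934.
Overshoot: exp(−π·0.0934/√(1−0.0934²)) = 0.745, i.e. 74.5%.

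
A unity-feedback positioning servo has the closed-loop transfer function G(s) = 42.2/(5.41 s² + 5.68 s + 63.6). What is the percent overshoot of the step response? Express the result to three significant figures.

%OS ≈ 61.5%

Dividing through by 5.41: denominator becomes s² + 1.050 s + 11.76.
So ω_n = √11.76 = 3.43 rad/s and ζ = 1.050/(2·3.43) = 0.153.
%OS = 100 e^{−πζ/√(1−ζ²)} with ζ = 0.153 gives 61.5%.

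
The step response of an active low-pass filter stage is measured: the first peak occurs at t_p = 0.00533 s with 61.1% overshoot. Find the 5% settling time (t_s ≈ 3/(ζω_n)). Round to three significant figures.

t_s ≈ 0.0325 s

The overshoot fixes ζ = −ln(OS)/√(π²+ln²(OS)) = 0.155.
From t_p = π/ω_d, ω_d = π/0.00533 = 589 rad/s, so ω_n = ω_d/√(1−ζ²) = 597 rad/s.
t_s ≈ 3/(ζω_n) = 3/(0.155·597) = 0.0325 s.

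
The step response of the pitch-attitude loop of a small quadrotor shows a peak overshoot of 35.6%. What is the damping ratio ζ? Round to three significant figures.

ζ ≈ 0.312

From %OS = 100·exp(−πζ/√(1−ζ²)), invert to get ζ = −ln(OS)/√(π² + ln²(OS)) with OS = 0.356.
−ln 0.356 = 1.033, so ζ = 1.033/√(π² + 1.067) = 0.312.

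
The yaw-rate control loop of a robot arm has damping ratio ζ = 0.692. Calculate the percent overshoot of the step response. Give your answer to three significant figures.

%OS ≈ 4.92%

For an underdamped second-order system, %OS = 100·exp(−πζ/√(1−ζ²)).
πζ/√(1−ζ²) = π·0.692/√(1−0.479) = 3.011, so %OS = 100·e^(−3.011) = 4.92%.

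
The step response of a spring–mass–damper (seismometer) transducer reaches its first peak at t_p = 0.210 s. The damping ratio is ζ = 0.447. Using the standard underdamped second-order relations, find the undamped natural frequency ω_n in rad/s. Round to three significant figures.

Peak time t_p = π/ω_d, so ω_d = π/t_p = π/0.210 = 15.0 rad/s.
ω_n = ω_d/√(1−ζ²) = 15.0/√0.800 = 16.7 rad/s.

ω_n ≈ 16.7 rad/s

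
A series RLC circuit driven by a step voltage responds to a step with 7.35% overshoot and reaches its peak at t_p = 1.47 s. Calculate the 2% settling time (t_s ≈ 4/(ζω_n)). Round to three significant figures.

t_s ≈ 2.25 s

The overshoot fixes ζ = −ln(OS)/√(π²+ln²(OS)) = 0.639.
t_p = π/ω_d ⇒ ω_d = 2.14 rad/s; then ω_n = ω_d/√(1−ζ²) = 2.78 rad/s.
t_s ≈ 4/(ζω_n) = 4/(0.639·2.78) = 2.25 s.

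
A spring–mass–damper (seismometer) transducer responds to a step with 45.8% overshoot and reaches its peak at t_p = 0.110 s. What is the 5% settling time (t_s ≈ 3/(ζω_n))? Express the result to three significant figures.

t_s ≈ 0.423 s

ζ from %OS: ζ = |ln 0.458|/√(π²+ln²0.458) = 0.241.
t_p = π/ω_d ⇒ ω_d = 28.6 rad/s; then ω_n = ω_d/√(1−ζ²) = 29.4 rad/s.
t_s ≈ 3/(ζω_n) = 3/(0.241·29.4) = 0.423 s.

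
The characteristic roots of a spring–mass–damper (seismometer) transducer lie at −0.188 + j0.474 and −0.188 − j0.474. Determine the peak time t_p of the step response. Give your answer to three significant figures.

t_p = π/ω_d with ω_d = 0.474 (the imaginary part), so t_p = 6.63 s.

t_p ≈ 6.63 s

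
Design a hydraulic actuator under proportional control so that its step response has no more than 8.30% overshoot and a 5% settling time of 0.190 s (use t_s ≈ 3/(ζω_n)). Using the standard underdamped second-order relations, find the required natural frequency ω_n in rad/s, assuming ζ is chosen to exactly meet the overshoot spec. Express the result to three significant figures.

From %OS = 100·exp(−πζ/√(1−ζ²)), invert to get ζ = −ln(OS)/√(π² + ln²(OS)) with OS = 0.0830.
−ln 0.0830 = 2.489, so ζ = 2.489/√(π² + 6.195) = 0.621.
Then ω_n = 3/(ζ t_s) = 3/(0.621 × 0.190) = 25.4 rad/s.

ω_n ≈ 25.4 rad/s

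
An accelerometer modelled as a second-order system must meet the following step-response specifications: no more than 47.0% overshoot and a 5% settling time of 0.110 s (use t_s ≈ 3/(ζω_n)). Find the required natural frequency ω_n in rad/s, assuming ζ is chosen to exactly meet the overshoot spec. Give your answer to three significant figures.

ω_n ≈ 117 rad/s

ζ = −ln(OS)/√(π² + (ln OS)²). With OS = 0.470, ln OS = −0.7550 and ζ = 0.7550/3.231 = 0.234.
Then ω_n = 3/(ζ t_s) = 3/(0.234 × 0.110) = 117 rad/s.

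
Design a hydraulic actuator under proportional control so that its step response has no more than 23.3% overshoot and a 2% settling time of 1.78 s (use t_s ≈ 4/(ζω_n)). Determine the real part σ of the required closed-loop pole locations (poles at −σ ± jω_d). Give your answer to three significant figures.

σ ≈ 2.25

The settling-time spec alone fixes σ = ζω_n = 4/t_s = 4/1.78 = 2.25.
(Overshoot then fixes ζ = 0.421 and hence ω_d = σ·√(1−ζ²)/ζ = 4.85 rad/s.)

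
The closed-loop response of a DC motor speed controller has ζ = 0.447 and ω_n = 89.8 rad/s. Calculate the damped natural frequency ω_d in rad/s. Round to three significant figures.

ω_d ≈ 80.3 rad/s

ω_d = ω_n√(1−ζ²) = 89.8·√0.800 = 80.3 rad/s.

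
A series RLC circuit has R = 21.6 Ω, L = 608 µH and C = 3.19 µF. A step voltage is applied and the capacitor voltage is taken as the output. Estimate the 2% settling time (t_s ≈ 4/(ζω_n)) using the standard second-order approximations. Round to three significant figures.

For a series RLC circuit (capacitor voltage as output), ω_n = 1/√(LC) = 1/√(608 µH · 3.19 µF) = 22700 rad/s.
ζ = (R/2)·√(C/L) = (21.6/2)·√(3.19 µF/608 µH) = 0.782.
t_s ≈ 4/(ζω_n) = 0.000225 s.

t_s ≈ 0.000225 s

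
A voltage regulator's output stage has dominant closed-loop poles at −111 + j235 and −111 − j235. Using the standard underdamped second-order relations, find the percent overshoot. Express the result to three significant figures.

The poles are at −σ ± jω_d with σ = 111 and ω_d = 235, so ω_n = √(σ²+ω_d²) = 260 rad/s and ζ = σ/ω_n = 0.427.
Overshoot: exp(−π·0.427/√(1−0.427²)) = 0.227, i.e. 22.7%.

%OS ≈ 22.7%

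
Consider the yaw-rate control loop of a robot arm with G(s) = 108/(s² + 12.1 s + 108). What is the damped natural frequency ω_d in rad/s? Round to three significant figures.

ω_d ≈ 8.45 rad/s

ω_n = √108 = 10.4 rad/s; ζ = 12.1/(2·10.4) = 0.582.
ω_d = ω_n√(1−ζ²) = 8.45 rad/s.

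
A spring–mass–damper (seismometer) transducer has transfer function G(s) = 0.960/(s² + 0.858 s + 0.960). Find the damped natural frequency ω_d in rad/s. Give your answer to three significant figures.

ω_d ≈ 0.881 rad/s

ω_n = √0.960 = 0.980 rad/s; ζ = 0.858/(2·0.980) = 0.438.
ω_d = 0.980·√(1 − 0.438²) = 0.881 rad/s.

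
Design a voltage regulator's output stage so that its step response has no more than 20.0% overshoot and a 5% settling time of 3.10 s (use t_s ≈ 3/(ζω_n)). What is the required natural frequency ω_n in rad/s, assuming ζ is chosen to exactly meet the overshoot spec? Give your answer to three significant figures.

From %OS = 100·exp(−πζ/√(1−ζ²)), invert to get ζ = −ln(OS)/√(π² + ln²(OS)) with OS = 0.200.
−ln 0.200 = 1.609, so ζ = 1.609/√(π² + 2.590) = 0.456.
Then ω_n = 3/(ζ t_s) = 3/(0.456 × 3.10) = 2.12 rad/s.

ω_n ≈ 2.12 rad/s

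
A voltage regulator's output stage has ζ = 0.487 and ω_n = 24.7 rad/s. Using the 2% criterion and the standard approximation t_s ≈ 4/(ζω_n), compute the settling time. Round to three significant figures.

t_s ≈ 4/(ζω_n) = 4/(0.487 × 24.7) = 0.333 s.

t_s ≈ 0.333 s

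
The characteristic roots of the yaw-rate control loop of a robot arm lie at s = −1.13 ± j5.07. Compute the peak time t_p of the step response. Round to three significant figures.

t_p ≈ 0.620 s

t_p = π/ω_d with ω_d = 5.07 (the imaginary part), so t_p = 0.620 s.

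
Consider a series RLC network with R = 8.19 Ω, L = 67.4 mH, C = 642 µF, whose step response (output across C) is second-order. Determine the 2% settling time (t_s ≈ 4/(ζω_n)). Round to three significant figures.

t_s ≈ 0.0658 s

For a series RLC circuit (capacitor voltage as output), ω_n = 1/√(LC) = 1/√(67.4 mH · 642 µF) = 152 rad/s.
ζ = (R/2)·√(C/L) = (8.19/2)·√(642 µF/67.4 mH) = 0.400.
t_s ≈ 4/(ζω_n) = 0.0658 s.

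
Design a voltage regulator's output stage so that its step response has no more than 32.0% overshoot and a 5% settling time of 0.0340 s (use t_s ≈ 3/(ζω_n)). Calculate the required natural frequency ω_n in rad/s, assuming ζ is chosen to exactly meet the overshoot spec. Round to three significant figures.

ω_n ≈ 259 rad/s

Inverting the overshoot relation: ζ = |ln 0.320|/√(π² + ln²0.320) = 0.341.
From t_s ≈ 3/(ζω_n): ω_n = 3/(ζ·t_s) = 3/(0.341·0.0340) = 259 rad/s.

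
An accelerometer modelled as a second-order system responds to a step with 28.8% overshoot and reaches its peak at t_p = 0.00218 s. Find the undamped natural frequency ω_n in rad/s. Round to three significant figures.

ω_n ≈ 1550 rad/s

From the overshoot, ζ = −ln(OS)/√(π²+ln²(OS)) = 0.368.
From t_p = π/ω_d, ω_d = π/0.00218 = 1440 rad/s, so ω_n = ω_d/√(1−ζ²) = 1550 rad/s.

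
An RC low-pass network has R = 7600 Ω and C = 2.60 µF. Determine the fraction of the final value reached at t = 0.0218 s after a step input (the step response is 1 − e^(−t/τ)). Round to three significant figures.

τ = RC = 7600 × 2.60 µF = 0.0198 s.
y(t)/y_∞ = 1 − e^(−t/τ) = 1 − e^(−0.0218/0.0198) = 1 − e^(−1.10) = 0.668.

y/y_∞ ≈ 0.668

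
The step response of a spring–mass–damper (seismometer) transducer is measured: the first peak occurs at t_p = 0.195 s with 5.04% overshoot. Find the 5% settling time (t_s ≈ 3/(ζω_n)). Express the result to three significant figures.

From the overshoot, ζ = −ln(OS)/√(π²+ln²(OS)) = 0.689.
t_p = π/ω_d ⇒ ω_d = 16.1 rad/s; then ω_n = ω_d/√(1−ζ²) = 22.2 rad/s.
t_s ≈ 3/(ζω_n) = 3/(0.689·22.2) = 0.196 s.

t_s ≈ 0.196 s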